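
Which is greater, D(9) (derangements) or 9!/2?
9!/2

Reasoning: D(9) = (9-1)·[D(8) + D(7)] = 8·[14,833 + 1,854] = 133,496; 9!/2 = 362,880/2 = 181,440.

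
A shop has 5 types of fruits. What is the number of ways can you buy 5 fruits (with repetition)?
126

Reasoning: Stars and bars: C(5+5-1, 5) = C(9, 5) = 126.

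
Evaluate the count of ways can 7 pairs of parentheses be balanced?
Using the Catalan number formula: C_n = C(2n, n) / (n+1)
C_7 = C(14, 7) / (7+1)
     = 3432 / 8
     = 429

Answer: 429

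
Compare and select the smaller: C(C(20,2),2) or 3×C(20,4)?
C(C(20,2),2)=17,955, 3×C(20,4)=14,535.
Final answer: 3×C(20,4)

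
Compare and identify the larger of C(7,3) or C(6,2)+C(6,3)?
Equal

Working:
By Pascal's identity: C(7,3) = C(6,2)+C(6,3) = 35. Equal.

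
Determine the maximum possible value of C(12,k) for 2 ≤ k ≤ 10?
924

Solution: C(12,k) is maximised at the centre of the row: C(12,6) = 924.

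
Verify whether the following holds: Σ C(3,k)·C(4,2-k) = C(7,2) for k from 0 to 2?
Vandermonde's identity gives C(7,2) = 21; RHS C(7,2) = 21.
Final answer: True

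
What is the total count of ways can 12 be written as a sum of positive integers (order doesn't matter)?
77
Pentagonal recurrence p(n) = p(n−1) + p(n−2) − p(n−5) − p(n−7) + …: p(12) = p(11) + p(10) − p(7) − p(5) + p(0) = 56 + 42 − 15 − 7 + 1 = 77.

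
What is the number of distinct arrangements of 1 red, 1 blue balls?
2

Working:
Multinomial: 2!/(1! × 1!) = 2.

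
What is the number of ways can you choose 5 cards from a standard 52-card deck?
2,598,960

Explanation: C(52,5) = 2,598,960.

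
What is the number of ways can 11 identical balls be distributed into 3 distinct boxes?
78

C(11+3-1, 3-1) = C(13, 2) = 78.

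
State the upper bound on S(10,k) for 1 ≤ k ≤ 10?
Row S(10,k) for k = 1..10 (via S(n,k) = k·S(n−1,k) + S(n−1,k−1)): 1, 511, 9,330, 34,105, 42,525, 22,827, 5,880, 750, 45, 1. The row is unimodal; maximum at k = 5: 42,525.
Final answer: 42,525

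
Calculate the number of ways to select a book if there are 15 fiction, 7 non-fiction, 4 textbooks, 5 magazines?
31

Solution: By the addition principle: 15 + 7 + 4 + 5 = 31.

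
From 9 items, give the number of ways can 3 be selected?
84
C(9,3) = 9! / (3! × (9-3)!)
         = 9! / (3! × 6!)
         = 84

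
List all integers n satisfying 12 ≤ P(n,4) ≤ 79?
P(3,4)=0; P(4,4)=24; P(5,4)=120. So valid n = 4.
Final answer: 4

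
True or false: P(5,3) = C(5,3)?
False
P(5,3) = 60 and C(5,3) = 10; P(n,r) = r! × C(n,r) so P > C whenever r ≥ 2.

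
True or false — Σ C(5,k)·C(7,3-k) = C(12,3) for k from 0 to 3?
True

Vandermonde's identity gives C(12,3) = 220; RHS C(12,3) = 220.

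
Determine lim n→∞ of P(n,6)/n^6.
1

Reasoning: P(n,6) = n(n-1)···(n-5) ≈ n^6 for large n. Limit = 1.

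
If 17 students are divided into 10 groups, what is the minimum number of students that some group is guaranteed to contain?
2

Pigeonhole: ⌈17/10⌉ = 2.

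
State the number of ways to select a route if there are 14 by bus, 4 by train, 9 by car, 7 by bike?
34

Solution: By the addition principle: 14 + 4 + 9 + 7 = 34.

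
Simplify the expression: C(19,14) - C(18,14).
8,568

Working:
C(19,14) - C(18,14) = C(18,13) = 8,568.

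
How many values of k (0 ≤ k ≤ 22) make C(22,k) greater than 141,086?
Row 22 is unimodal and symmetric about k=22/2. C(22,6)=74,613 ≤ 141,086; C(22,7)=170,544 > 141,086; by symmetry C(22,k) > 141,086 for k = 7..15. That's 15 - 7 + 1 = 9 values.

Answer: 9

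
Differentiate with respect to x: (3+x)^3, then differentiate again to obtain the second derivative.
6(3+x)^1

Reasoning: First derivative: 3(3+x)^{2}. Second derivative: 3·2·(3+x)^{1} = 6(3+x)^{1}.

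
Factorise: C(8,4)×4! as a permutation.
P(8,4)

Solution: C(8,4)×4! = [8!/(4!(4)!)]×4! = 8!/(4)! = P(8,4) = 1,680.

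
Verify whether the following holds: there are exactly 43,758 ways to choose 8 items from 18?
True

C(18,8) = 43,758.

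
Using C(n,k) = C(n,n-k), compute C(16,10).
C(16,10) = C(16,6) = 8,008.
Final answer: 8,008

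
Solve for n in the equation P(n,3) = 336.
8

P(n,3) = n(n−1)(n−2) is increasing in n; n(n−1)(n−2) ≈ (n−1)^3 = 336 gives n ≈ 8.0. Check: P(6,3) = 120, P(7,3) = 210, P(8,3) = 336 ✓. So n = 8.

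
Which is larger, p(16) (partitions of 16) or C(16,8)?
C(16,8)
Pentagonal recurrence p(n) = p(n−1) + p(n−2) − p(n−5) − p(n−7) + …: p(16) = p(15) + p(14) − p(11) − p(9) + p(4) + p(1) = 176 + 135 − 56 − 30 + 5 + 1 = 231; C(16,8) = 12,870.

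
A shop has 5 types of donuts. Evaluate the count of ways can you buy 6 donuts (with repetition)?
210

Stars and bars: C(6+5-1, 6) = C(10, 6) = 210.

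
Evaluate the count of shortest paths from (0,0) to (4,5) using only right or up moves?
126

Working:
Choose 4 rights from 9 moves: C(9,4) = 126.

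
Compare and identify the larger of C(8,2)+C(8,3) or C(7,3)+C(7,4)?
C(8,2)+C(8,3)
First=84, Second=70.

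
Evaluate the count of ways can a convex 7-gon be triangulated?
42
Using the Catalan number formula: C_n = C(2n, n) / (n+1)
C_5 = C(10, 5) / (5+1)
     = 252 / 6
     = 42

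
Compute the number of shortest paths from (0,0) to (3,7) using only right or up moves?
120

Reasoning: Choose 3 rights from 10 moves: C(10,3) = 120.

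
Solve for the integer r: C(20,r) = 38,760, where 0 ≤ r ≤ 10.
6

Working:
C(20,r) is increasing for 0 ≤ r ≤ 10. Stepping up (C(20,r+1) = C(20,r)·(20−r)/(r+1)): C(20,1) = 20, C(20,2) = 190, C(20,3) = 1,140, C(20,4) = 4,845, C(20,5) = 15,504, C(20,6) = 38,760 ✓. So r = 6.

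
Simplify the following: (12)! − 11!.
439,084,800

Explanation: (12)! − 11! = (12)·11! − 11! = (12−1)·11! = 11·11! = 439,084,800.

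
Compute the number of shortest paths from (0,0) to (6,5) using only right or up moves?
Choose 6 rights from 11 moves: C(11,6) = 462.

Answer: 462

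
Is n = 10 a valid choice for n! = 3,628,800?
Yes

Explanation: 10! = 10·9! = 10·362,880 = 3,628,800, which equals 3,628,800.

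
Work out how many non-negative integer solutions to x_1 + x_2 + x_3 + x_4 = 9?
220

Reasoning: C(9+4-1, 4-1) = 220.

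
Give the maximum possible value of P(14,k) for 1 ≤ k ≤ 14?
87,178,291,200
P(14,k) increases in k, so maximum at k = 14: 14! = 87,178,291,200.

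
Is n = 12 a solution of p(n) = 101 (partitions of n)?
No

Working:
Pentagonal recurrence p(n) = p(n−1) + p(n−2) − p(n−5) − p(n−7) + …: p(12) = p(11) + p(10) − p(7) − p(5) + p(0) = 56 + 42 − 15 − 7 + 1 = 77, which does not equal 101.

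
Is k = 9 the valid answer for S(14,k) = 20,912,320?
No

Reasoning: S(14,9) = 9·S(13,9) + S(13,8) = 9·359,502 + 1,899,612 = 5,135,130, which does not equal 20,912,320.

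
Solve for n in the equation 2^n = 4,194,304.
22

Reasoning: 4,194,304 = 1,024 × 1,024 × 4 = 2^10 × 2^10 × 2^2 = 2^22, so n = 22.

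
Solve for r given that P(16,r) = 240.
2

Working:
P(16,r) = 16·15·…·(16−r+1), a product of r factors. Multiplying down from 16: 16 = 16; 16·15 = 240 ✓ (2 factors). So r = 2.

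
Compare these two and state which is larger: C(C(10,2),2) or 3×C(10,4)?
C(C(10,2),2)
C(C(10,2),2)=990, 3×C(10,4)=630.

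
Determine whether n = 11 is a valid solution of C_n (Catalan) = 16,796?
No

C_11 = C(22,11)/(11+1) = 705,432/12 = 58,786, which does not equal 16,796.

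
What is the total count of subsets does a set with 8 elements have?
256

Explanation: Each element can be included or excluded: 2^8 = 256.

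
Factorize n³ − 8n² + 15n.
n(n − 3)(n − 5)

Solution: n³ − 8n² + 15n = n(n² − 8n + 15) = n(n − 3)(n − 5).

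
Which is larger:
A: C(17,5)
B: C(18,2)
A=C(17,5)=6,188, B=C(18,2)=153.
Final answer: A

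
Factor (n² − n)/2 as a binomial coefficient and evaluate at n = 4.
C(n,2); C(4,2) = 6

(n² − n)/2 = n(n−1)/2 = C(n,2). At n = 4: C(4,2) = 6.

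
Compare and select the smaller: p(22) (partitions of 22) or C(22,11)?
Pentagonal recurrence p(n) = p(n−1) + p(n−2) − p(n−5) − p(n−7) + …: p(22) = p(21) + p(20) − p(17) − p(15) + p(10) + p(7) − p(0) = 792 + 627 − 297 − 176 + 42 + 15 − 1 = 1,002; C(22,11) = 705,432.

Answer: p(22)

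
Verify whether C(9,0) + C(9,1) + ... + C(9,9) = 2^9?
True
Binomial theorem with x = y = 1: Σ C(9,i) = (1+1)^9 = 2^9 = 512. The statement holds.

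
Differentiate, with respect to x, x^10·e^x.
(10x^9 + x^10)e^x

Working:
Product rule: d/dx[x^10]·e^x + x^10·d/dx[e^x] = 10x^{9}e^x + x^10e^x.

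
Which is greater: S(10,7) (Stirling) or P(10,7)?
P(10,7)

S(10,7) = 7·S(9,7) + S(9,6) = 7·462 + 2,646 = 5,880; P(10,7) = 604,800.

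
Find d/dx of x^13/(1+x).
Quotient rule: [13x^{12}(1+x) - x^13]/(1+x)².

Answer: (13x^12(1+x) - x^13)/(1+x)²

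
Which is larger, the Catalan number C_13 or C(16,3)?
C_13

C_13 = C(26,13)/(13+1) = 10,400,600/14 = 742,900; C(16,3) = 560.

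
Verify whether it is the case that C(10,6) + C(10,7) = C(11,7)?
True

Working:
Pascal's identity: LHS = 210 + 120 = 330; RHS = C(11,7) = 330. Both sides agree, so the statement holds.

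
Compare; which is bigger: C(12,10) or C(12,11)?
C(12,10)

C(12,10)=66, C(12,11)=12.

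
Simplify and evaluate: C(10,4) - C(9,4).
84

C(10,4) - C(9,4) = C(9,3) = 84.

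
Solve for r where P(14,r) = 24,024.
4

Solution: P(14,r) = 14·13·…·(14−r+1), a product of r factors. Multiplying down from 14: 14 = 14; 14·13 = 182; 14·13·12 = 2,184; 14·13·12·11 = 24,024 ✓ (4 factors). So r = 4.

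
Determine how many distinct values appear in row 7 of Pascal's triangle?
Row 7 has entries C(7,0)..C(7,7); by symmetry C(7,k)=C(7,7-k), giving 4 distinct values.

Answer: 4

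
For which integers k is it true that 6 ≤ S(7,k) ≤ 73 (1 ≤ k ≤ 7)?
S(7,1)=1; S(7,2)=63; S(7,3)=301; S(7,4)=350; S(7,5)=140; S(7,6)=21; S(7,7)=1. So valid k = 2, 6.

Answer: 2, 6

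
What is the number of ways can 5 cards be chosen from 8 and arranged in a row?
6,720

Working:
P(8,5) = 8!/(8-5)! = 6,720.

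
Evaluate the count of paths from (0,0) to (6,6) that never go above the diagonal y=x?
132

Explanation: Counted by the Catalan number C_6: C_6 = C(12,6)/(6+1) = 924/7 = 132.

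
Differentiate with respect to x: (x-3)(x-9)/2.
(2x - 12)/2

Reasoning: d/dx[(x-3)(x-9)] = (x-9) + (x-3) = 2x - 12. Dividing by 2 gives (2x - 12)/2.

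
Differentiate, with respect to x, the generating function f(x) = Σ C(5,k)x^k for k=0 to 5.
Σ k·C(5,k)x^(k-1) for k=1 to 5

Reasoning: Term-by-term differentiation gives Σ k·C(5,k)x^{k-1} for k=1 to 5.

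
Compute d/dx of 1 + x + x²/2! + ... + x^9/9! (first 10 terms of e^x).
1 + x + x²/2! + ... + x^8/8!
Differentiating term by term gives the first 9 terms of e^x.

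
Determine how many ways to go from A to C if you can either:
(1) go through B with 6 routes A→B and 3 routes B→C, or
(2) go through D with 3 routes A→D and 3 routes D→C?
Route via B: 6×3=18. Route via D: 3×3=9. Total: 27.

Answer: 27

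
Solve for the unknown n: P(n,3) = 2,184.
14

Explanation: P(n,3) = n(n−1)(n−2) is increasing in n; n(n−1)(n−2) ≈ (n−1)^3 = 2,184 gives n ≈ 14.0. Check: P(12,3) = 1,320, P(13,3) = 1,716, P(14,3) = 2,184 ✓. So n = 14.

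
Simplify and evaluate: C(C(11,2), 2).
1,485

C(11,2) = 55, then C(55, 2) = 1,485.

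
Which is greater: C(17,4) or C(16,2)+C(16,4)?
C(17,4)

Reasoning: C(17,4)=2,380; C(16,2)+C(16,4)=120+1,820=1,940.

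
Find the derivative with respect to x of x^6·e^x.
(6x^5 + x^6)e^x
Product rule: d/dx[x^6]·e^x + x^6·d/dx[e^x] = 6x^{5}e^x + x^6e^x.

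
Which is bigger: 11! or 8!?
11!

11!=39,916,800, 8!=40,320. 11! > 8!.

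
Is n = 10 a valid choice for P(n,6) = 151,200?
Yes

P(10,6) = 10·9·8·7·6·5 = 151,200, which equals 151,200.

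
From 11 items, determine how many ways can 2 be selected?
C(11,2) = 11! / (2! × (11-2)!)
         = 11! / (2! × 9!)
         = 55
Final answer: 55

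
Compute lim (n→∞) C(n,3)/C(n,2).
C(n,3)/C(n,2) = (n-2)/3 → ∞ as n → ∞.
Final answer: ∞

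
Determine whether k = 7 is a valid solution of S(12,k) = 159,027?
No
S(12,7) = 7·S(11,7) + S(11,6) = 7·63,987 + 179,487 = 627,396, which does not equal 159,027.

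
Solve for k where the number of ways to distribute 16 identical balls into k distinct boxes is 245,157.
8

Explanation: Stars and bars: the count is C(16+k−1, k−1), increasing in k. k=6: C(21,5) = 20,349, k=7: C(22,6) = 74,613, k=8: C(23,7) = 245,157 ✓. So k = 8.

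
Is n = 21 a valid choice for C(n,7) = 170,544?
No

Working:
C(21,7) = 21·20·19·18·17·16·15/7! = 586,051,200/5,040 = 116,280, which does not equal 170,544.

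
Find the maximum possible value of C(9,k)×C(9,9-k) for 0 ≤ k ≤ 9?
15,876

Working:
C(9,k)·C(9,9-k) = C(9,k)², maximised at the centre k = 4: C(9,4)² = 15,876.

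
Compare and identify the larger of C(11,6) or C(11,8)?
C(11,6)
C(11,6)=462, C(11,8)=165.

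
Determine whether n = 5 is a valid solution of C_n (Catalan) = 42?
C_5 = C(10,5)/(5+1) = 252/6 = 42, which equals 42.

Answer: Yes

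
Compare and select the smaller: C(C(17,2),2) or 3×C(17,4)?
3×C(17,4)

Solution: C(C(17,2),2)=9,180, 3×C(17,4)=7,140.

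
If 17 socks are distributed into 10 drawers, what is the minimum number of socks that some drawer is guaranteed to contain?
2
Pigeonhole: ⌈17/10⌉ = 2.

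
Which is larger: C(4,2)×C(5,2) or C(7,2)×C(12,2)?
C(7,2)×C(12,2)

Working:
C(4,2)×C(5,2)=60, C(7,2)×C(12,2)=1,386.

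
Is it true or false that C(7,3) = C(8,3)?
LHS = C(7,3) = 35; RHS = C(8,3) = 56. 35 ≠ 56, so the statement does not hold.

Answer: False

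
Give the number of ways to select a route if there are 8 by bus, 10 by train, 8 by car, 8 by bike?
34

Explanation: By the addition principle: 8 + 10 + 8 + 8 = 34.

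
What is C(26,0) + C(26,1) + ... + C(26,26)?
67,108,864
Sum of binomial coefficients = 2^26 = 67,108,864.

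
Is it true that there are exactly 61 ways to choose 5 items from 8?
False

C(8,5) = 56 ≠ 61.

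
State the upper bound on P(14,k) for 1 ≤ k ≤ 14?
87,178,291,200

Working:
P(14,k) increases in k, so maximum at k = 14: 14! = 87,178,291,200.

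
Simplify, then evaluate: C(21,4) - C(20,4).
1,140
C(21,4) - C(20,4) = C(20,3) = 1,140.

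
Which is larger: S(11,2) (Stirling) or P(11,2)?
S(11,2)

Solution: S(11,2) = 2·S(10,2) + S(10,1) = 2·511 + 1 = 1,023; P(11,2) = 110.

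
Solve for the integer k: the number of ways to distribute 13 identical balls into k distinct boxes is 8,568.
6

Reasoning: Stars and bars: the count is C(13+k−1, k−1), increasing in k. k=4: C(16,3) = 560, k=5: C(17,4) = 2,380, k=6: C(18,5) = 8,568 ✓. So k = 6.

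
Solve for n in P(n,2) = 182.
14

Explanation: P(n,2) = n(n−1) is increasing in n; n(n−1) ≈ (n−0.5)^2 = 182 gives n ≈ 14.0. Check: P(12,2) = 132, P(13,2) = 156, P(14,2) = 182 ✓. So n = 14.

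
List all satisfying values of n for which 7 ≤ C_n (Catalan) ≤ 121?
4, 5

Working:
C_3=5; C_4=14; C_5=42; C_6=132. So valid n = 4, 5.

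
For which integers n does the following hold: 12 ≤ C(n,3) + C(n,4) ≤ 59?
5, 6

C(4,3)+C(4,4)=5; C(5,3)+C(5,4)=15; C(6,3)+C(6,4)=35; C(7,3)+C(7,4)=70. So valid n = 5, 6.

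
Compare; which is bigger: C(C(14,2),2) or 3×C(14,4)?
C(C(14,2),2)
C(C(14,2),2)=4,095, 3×C(14,4)=3,003.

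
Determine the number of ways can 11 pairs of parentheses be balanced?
58,786
Using the Catalan number formula: C_n = C(2n, n) / (n+1)
C_11 = C(22, 11) / (11+1)
     = 705432 / 12
     = 58,786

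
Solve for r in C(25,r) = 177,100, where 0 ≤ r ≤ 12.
6

Working:
C(25,r) is increasing for 0 ≤ r ≤ 12. Stepping up (C(25,r+1) = C(25,r)·(25−r)/(r+1)): C(25,1) = 25, C(25,2) = 300, C(25,3) = 2,300, C(25,4) = 12,650, C(25,5) = 53,130, C(25,6) = 177,100 ✓. So r = 6.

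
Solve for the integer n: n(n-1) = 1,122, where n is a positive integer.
34

Explanation: n² − n − 1,122 = 0, so n = (1 ± √(1 + 4·1,122))/2 = (1 ± √4,489)/2 = (1 ± 67)/2, i.e. n = 34 or n = -33. Taking the positive root, n = 34 (check: 34×33 = 1,122).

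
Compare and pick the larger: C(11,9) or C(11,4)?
C(11,4)
C(11,9)=55, C(11,4)=330.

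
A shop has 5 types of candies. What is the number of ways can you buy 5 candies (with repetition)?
126

Explanation: Stars and bars: C(5+5-1, 5) = C(9, 5) = 126.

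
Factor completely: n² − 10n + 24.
Seek roots whose sum is 10 and product is 24: (4, 6). So n² − 10n + 24 = (n − 4)(n − 6).

Answer: (n − 4)(n − 6)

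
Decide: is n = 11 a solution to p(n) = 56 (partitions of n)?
Yes

Explanation: Pentagonal recurrence p(n) = p(n−1) + p(n−2) − p(n−5) − p(n−7) + …: p(11) = p(10) + p(9) − p(6) − p(4) = 42 + 30 − 11 − 5 = 56, which equals 56.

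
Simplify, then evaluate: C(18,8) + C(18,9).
92,378

Solution: By Pascal's identity: C(19,9) = 92,378.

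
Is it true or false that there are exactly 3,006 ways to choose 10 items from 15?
False

Solution: C(15,10) = 3,003 ≠ 3006.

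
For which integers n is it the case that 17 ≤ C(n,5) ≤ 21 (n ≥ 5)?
C(6,5)=6; C(7,5)=21; C(8,5)=56. So valid n = 7.

Answer: 7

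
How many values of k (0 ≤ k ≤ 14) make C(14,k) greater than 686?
Row 14 is unimodal and symmetric about k=14/2. C(14,3)=364 ≤ 686; C(14,4)=1,001 > 686; by symmetry C(14,k) > 686 for k = 4..10. That's 10 - 4 + 1 = 7 values.

Answer: 7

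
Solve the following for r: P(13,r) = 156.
P(13,r) = 13·12·…·(13−r+1), a product of r factors. Multiplying down from 13: 13 = 13; 13·12 = 156 ✓ (2 factors). So r = 2.
Final answer: 2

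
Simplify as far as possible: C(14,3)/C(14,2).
4

Working:
C(n,k+1)/C(n,k) = (n−k)/(k+1). Here (14−2)/(2+1) = 12/3 = 4.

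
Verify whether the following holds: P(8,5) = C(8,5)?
P(8,5) = 6,720 but C(8,5) = 56; they differ by a factor of 5! = 120, so the statement does not hold.
Final answer: False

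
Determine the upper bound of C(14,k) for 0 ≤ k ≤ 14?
Maximum at k = 7: C(14,7) = 3,432.

Answer: 3,432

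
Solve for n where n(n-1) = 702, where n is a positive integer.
27

Working:
n² − n − 702 = 0, so n = (1 ± √(1 + 4·702))/2 = (1 ± √2,809)/2 = (1 ± 53)/2, i.e. n = 27 or n = -26. Taking the positive root, n = 27 (check: 27×26 = 702).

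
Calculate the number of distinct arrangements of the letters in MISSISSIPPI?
34,650

Working:
Word has 11 letters (M=1, I=4, S=4, P=2). Arrangements: 11!/Π(k!) = 34,650.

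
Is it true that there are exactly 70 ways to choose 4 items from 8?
True

Reasoning: C(8,4) = 70.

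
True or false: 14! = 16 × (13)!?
False

Explanation: 14! = 14 × 13! = 87,178,291,200, but 16 × 13! = 99,632,332,800.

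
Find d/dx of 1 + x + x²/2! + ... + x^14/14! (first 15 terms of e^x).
1 + x + x²/2! + ... + x^13/13!

Explanation: Differentiating term by term gives the first 14 terms of e^x.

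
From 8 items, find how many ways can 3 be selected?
56
C(8,3) = 8! / (3! × (8-3)!)
         = 8! / (3! × 5!)
         = 56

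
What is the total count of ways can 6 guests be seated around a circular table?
120

Reasoning: Circular arrangements: (6-1)! = 120.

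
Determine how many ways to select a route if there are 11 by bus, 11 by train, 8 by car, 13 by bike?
43

Solution: By the addition principle: 11 + 11 + 8 + 13 = 43.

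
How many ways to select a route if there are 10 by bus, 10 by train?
By the addition principle: 10 + 10 = 20.

Answer: 20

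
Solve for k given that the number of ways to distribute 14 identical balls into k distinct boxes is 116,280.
8

Reasoning: Stars and bars: the count is C(14+k−1, k−1), increasing in k. k=6: C(19,5) = 11,628, k=7: C(20,6) = 38,760, k=8: C(21,7) = 116,280 ✓. So k = 8.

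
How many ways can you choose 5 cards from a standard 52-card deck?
2,598,960

C(52,5) = 2,598,960.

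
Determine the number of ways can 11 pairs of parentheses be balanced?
58,786

Using the Catalan number formula: C_n = C(2n, n) / (n+1)
C_11 = C(22, 11) / (11+1)
     = 705432 / 12
     = 58,786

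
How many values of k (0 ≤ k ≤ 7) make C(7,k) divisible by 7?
6

Checking C(7,k) mod 7 for k = 0..7: divisible at k = 1, 2, 3, 4, 5, 6. That's 6 values.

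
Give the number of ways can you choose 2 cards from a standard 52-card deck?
C(52,2) = 1,326.
Final answer: 1,326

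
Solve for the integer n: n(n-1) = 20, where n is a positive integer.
5

Explanation: n² − n − 20 = 0, so n = (1 ± √(1 + 4·20))/2 = (1 ± √81)/2 = (1 ± 9)/2, i.e. n = 5 or n = -4. Taking the positive root, n = 5 (check: 5×4 = 20).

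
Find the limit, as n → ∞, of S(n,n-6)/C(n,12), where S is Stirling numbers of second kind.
10395

Solution: The leading term of S(n,n-6) as a polynomial in n is (11)!!·C(n,12), so the ratio → (11)!! = 10395.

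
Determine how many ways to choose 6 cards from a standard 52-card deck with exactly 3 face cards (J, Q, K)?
2,173,600

Explanation: 12 face cards and 40 non-face cards: C(12,3) × C(40,3) = 220 × 9,880 = 2,173,600.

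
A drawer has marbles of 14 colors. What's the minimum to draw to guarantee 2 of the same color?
Worst case: 1 of each = 14. One more: 15.
Final answer: 15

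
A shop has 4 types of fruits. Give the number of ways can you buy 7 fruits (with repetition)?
120

Solution: Stars and bars: C(7+4-1, 7) = C(10, 7) = 120.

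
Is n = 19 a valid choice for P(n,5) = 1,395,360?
Yes
P(19,5) = 19·18·17·16·15 = 1,395,360, which equals 1,395,360.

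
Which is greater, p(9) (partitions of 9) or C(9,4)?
Pentagonal recurrence p(n) = p(n−1) + p(n−2) − p(n−5) − p(n−7) + …: p(9) = p(8) + p(7) − p(4) − p(2) = 22 + 15 − 5 − 2 = 30; C(9,4) = 126.
Final answer: C(9,4)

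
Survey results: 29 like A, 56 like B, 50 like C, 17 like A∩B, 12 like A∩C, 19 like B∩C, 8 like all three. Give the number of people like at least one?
|A∪B∪C| = 29+56+50-17-12-19+8 = 95.
Final answer: 95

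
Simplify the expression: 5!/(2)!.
60

Working:
This equals 5×4×3 = 60.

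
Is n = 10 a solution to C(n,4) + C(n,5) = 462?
Yes

Explanation: C(10,4) + C(10,5) = 210 + 252 = 462, which equals 462.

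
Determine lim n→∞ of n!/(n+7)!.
0

n!/(n+7)! = 1/[(n+1)(n+2)···(n+7)] → 0 as n → ∞.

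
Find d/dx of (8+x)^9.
Using the power rule: d/dx (8+x)^9 = 9(8+x)^{8}.

Answer: 9(8+x)^8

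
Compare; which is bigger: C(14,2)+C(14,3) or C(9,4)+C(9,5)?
First=455, Second=252.

Answer: C(14,2)+C(14,3)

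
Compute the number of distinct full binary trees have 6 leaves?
Using the Catalan number formula: C_n = C(2n, n) / (n+1)
C_5 = C(10, 5) / (5+1)
     = 252 / 6
     = 42

Answer: 42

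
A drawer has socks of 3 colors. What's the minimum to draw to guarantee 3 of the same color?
Worst case: 2 of each = 6. One more: 7.

Answer: 7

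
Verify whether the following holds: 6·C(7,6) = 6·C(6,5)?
False
Absorption identity k·C(n,k) = n·C(n-1,k-1). LHS = 6·7 = 42; RHS = 6·6 = 36.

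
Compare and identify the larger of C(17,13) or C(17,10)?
C(17,13)=2,380, C(17,10)=19,448.
Final answer: C(17,10)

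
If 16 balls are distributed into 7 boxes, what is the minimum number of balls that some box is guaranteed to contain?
3

Pigeonhole: ⌈16/7⌉ = 3.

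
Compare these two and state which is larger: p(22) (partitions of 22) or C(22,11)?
C(22,11)

Working:
Pentagonal recurrence p(n) = p(n−1) + p(n−2) − p(n−5) − p(n−7) + …: p(22) = p(21) + p(20) − p(17) − p(15) + p(10) + p(7) − p(0) = 792 + 627 − 297 − 176 + 42 + 15 − 1 = 1,002; C(22,11) = 705,432.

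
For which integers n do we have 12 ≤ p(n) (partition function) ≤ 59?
7, 8, 9, 10, 11

Reasoning: Tabulating p(n) via p(n) = p(n−1) + p(n−2) − p(n−5) − p(n−7) + …: p(6)=11; p(7)=15; p(8)=22; p(9)=30; p(10)=42; p(11)=56; p(12)=77. So valid n = 7, 8, 9, 10, 11.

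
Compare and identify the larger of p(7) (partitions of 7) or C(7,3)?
Pentagonal recurrence p(n) = p(n−1) + p(n−2) − p(n−5) − p(n−7) + …: p(7) = p(6) + p(5) − p(2) − p(0) = 11 + 7 − 2 − 1 = 15; C(7,3) = 35.
Final answer: C(7,3)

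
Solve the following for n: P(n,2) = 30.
P(n,2) = n(n−1) is increasing in n; n(n−1) ≈ (n−0.5)^2 = 30 gives n ≈ 6.0. Check: P(4,2) = 12, P(5,2) = 20, P(6,2) = 30 ✓. So n = 6.

Answer: 6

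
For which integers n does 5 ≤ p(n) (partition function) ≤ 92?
4, 5, 6, 7, 8, 9, 10, 11, 12

Explanation: Tabulating p(n) via p(n) = p(n−1) + p(n−2) − p(n−5) − p(n−7) + …: p(3)=3; p(4)=5; p(5)=7; p(6)=11; p(7)=15; p(8)=22; p(9)=30; p(10)=42; p(11)=56; p(12)=77; p(13)=101. So valid n = 4, 5, 6, 7, 8, 9, 10, 11, 12.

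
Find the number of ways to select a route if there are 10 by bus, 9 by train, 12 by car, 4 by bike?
35

Explanation: By the addition principle: 10 + 9 + 12 + 4 = 35.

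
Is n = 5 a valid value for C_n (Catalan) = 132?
C_5 = C(10,5)/(5+1) = 252/6 = 42, which does not equal 132.

Answer: No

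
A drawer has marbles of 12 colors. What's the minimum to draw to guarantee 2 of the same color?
13

Solution: Worst case: 1 of each = 12. One more: 13.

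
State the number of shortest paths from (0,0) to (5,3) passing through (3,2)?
30
To (3,2): C(5,3)=10. From there: C(3,2)=3. Total: 30.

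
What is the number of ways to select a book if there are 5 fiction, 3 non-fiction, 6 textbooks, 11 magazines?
By the addition principle: 5 + 3 + 6 + 11 = 25.
Final answer: 25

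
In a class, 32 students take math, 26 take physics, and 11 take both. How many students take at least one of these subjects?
47
|A∪B| = |A|+|B|-|A∩B| = 32+26-11 = 47.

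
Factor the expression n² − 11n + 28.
(n − 4)(n − 7)

Solution: Seek roots whose sum is 11 and product is 28: (4, 7). So n² − 11n + 28 = (n − 4)(n − 7).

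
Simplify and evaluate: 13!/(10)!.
This equals 13×12×11 = 1,716.

Answer: 1,716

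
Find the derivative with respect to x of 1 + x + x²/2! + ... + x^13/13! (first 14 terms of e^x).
Differentiating term by term gives the first 13 terms of e^x.
Final answer: 1 + x + x²/2! + ... + x^12/12!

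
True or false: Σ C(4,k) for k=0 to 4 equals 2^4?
True
Binomial theorem: Σ C(4,k) = (1+1)^4 = 2^4 = 16; RHS 2^4 = 16.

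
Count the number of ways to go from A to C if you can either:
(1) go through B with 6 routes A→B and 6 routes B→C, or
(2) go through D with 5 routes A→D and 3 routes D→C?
51
Route via B: 6×6=36. Route via D: 5×3=15. Total: 51.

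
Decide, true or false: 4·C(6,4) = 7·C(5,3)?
False

Working:
Absorption identity k·C(n,k) = n·C(n-1,k-1). LHS = 4·15 = 60; RHS = 7·10 = 70.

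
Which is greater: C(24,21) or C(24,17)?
C(24,21)=2,024, C(24,17)=346,104.
Final answer: C(24,17)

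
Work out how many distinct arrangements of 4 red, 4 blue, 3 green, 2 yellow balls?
900,900

Solution: Multinomial: 13!/(4! × 4! × 3! × 2!) = 900,900.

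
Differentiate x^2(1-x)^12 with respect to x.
2x^1(1-x)^12 - 12x^2(1-x)^11

Solution: Product rule: 2x^{1}(1-x)^{12} + x^2·(-12)(1-x)^{11}.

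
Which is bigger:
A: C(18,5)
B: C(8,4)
A

Explanation: A=C(18,5)=8,568, B=C(8,4)=70.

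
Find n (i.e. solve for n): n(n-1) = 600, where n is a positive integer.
n² − n − 600 = 0, so n = (1 ± √(1 + 4·600))/2 = (1 ± √2,401)/2 = (1 ± 49)/2, i.e. n = 25 or n = -24. Taking the positive root, n = 25 (check: 25×24 = 600).
Final answer: 25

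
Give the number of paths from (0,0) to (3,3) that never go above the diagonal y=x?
5

Explanation: Counted by the Catalan number C_3: C_3 = C(6,3)/(3+1) = 20/4 = 5.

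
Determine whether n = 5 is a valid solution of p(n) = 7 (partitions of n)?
Yes

Working:
Pentagonal recurrence p(n) = p(n−1) + p(n−2) − p(n−5) − p(n−7) + …: p(5) = p(4) + p(3) − p(0) = 5 + 3 − 1 = 7, which equals 7.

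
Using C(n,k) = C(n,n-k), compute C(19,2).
171

C(19,2) = C(19,17) = 171.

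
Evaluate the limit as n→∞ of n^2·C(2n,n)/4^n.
∞

Reasoning: C(2n,n) ~ 4^n/√(πn), so n^2·C(2n,n)/4^n ~ n^(2 − 1/2)/√π → ∞.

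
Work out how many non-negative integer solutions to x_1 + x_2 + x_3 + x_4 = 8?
165

C(8+4-1, 4-1) = 165.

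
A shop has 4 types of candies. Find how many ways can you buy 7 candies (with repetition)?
Stars and bars: C(7+4-1, 7) = C(10, 7) = 120.

Answer: 120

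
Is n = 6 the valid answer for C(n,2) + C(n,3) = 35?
Yes
C(6,2) + C(6,3) = 15 + 20 = 35, which equals 35.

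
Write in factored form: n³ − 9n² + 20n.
n(n − 4)(n − 5)

n³ − 9n² + 20n = n(n² − 9n + 20) = n(n − 4)(n − 5).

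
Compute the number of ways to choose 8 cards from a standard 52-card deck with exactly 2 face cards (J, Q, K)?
253,333,080

Reasoning: 12 face cards and 40 non-face cards: C(12,2) × C(40,6) = 66 × 3,838,380 = 253,333,080.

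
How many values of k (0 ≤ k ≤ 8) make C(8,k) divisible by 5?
1

Working:
Checking C(8,k) mod 5 for k = 0..8: divisible at k = 4. That's 1 values.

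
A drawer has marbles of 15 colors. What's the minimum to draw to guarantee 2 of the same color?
16

Explanation: Worst case: 1 of each = 15. One more: 16.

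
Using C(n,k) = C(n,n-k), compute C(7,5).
21

Explanation: C(7,5) = C(7,2) = 21.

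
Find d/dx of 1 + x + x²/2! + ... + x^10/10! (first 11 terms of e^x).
1 + x + x²/2! + ... + x^9/9!
Differentiating term by term gives the first 10 terms of e^x.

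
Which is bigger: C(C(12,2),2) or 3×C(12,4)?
C(C(12,2),2)
C(C(12,2),2)=2,145, 3×C(12,4)=1,485.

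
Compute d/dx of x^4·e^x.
(4x^3 + x^4)e^x
Product rule: d/dx[x^4]·e^x + x^4·d/dx[e^x] = 4x^{3}e^x + x^4e^x.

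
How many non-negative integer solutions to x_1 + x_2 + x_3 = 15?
136
C(15+3-1, 3-1) = 136.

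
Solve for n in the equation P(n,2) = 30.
P(n,2) = n(n−1) is increasing in n; n(n−1) ≈ (n−0.5)^2 = 30 gives n ≈ 6.0. Check: P(4,2) = 12, P(5,2) = 20, P(6,2) = 30 ✓. So n = 6.
Final answer: 6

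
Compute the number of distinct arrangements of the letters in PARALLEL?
3,360

Working:
Word has 8 letters (P=1, A=2, R=1, L=3, E=1). Arrangements: 8!/Π(k!) = 3,360.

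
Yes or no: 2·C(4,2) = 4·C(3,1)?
Yes

Explanation: Absorption identity k·C(n,k) = n·C(n-1,k-1). LHS = 2·6 = 12; RHS = 4·3 = 12.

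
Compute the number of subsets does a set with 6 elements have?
64
Each element can be included or excluded: 2^6 = 64.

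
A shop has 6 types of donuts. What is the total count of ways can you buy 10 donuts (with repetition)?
3,003

Solution: Stars and bars: C(10+6-1, 10) = C(15, 10) = 3,003.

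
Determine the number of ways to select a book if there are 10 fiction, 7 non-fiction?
By the addition principle: 10 + 7 = 17.

Answer: 17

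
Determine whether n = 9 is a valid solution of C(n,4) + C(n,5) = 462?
C(9,4) + C(9,5) = 126 + 126 = 252, which does not equal 462.

Answer: No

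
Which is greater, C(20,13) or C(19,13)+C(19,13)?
C(20,13)

Reasoning: C(20,13)=77,520; C(19,13)+C(19,13)=27,132+27,132=54,264.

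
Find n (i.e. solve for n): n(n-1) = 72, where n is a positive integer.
9

n² − n − 72 = 0, so n = (1 ± √(1 + 4·72))/2 = (1 ± √289)/2 = (1 ± 17)/2, i.e. n = 9 or n = -8. Taking the positive root, n = 9 (check: 9×8 = 72).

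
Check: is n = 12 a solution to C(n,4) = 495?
Yes

Reasoning: C(12,4) = 12·11·10·9/4! = 11,880/24 = 495, which equals 495.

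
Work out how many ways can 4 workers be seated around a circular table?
6

Reasoning: Circular arrangements: (4-1)! = 6.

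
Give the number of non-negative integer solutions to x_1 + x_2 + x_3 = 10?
C(10+3-1, 3-1) = 66.

Answer: 66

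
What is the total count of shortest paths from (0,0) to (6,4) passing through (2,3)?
50

Working:
To (2,3): C(5,2)=10. From there: C(5,4)=5. Total: 50.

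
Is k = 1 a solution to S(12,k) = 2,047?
S(12,1) = 1·S(11,1) + S(11,0) = 1·1 + 0 = 1, which does not equal 2,047.
Final answer: No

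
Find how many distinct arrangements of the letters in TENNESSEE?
3,780

Reasoning: Word has 9 letters (T=1, E=4, N=2, S=2). Arrangements: 9!/Π(k!) = 3,780.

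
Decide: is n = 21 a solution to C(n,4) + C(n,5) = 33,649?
C(21,4) + C(21,5) = 5,985 + 20,349 = 26,334, which does not equal 33,649.

Answer: No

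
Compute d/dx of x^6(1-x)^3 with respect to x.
6x^5(1-x)^3 - 3x^6(1-x)^2

Product rule: 6x^{5}(1-x)^{3} + x^6·(-3)(1-x)^{2}.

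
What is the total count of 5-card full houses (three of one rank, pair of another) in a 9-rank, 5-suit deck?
7,200

Solution: Triple rank: 9. Triple suits: C(5,3)=10. Pair rank: 8. Pair suits: C(5,2)=10. Total: 7,200.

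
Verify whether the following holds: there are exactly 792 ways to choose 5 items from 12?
True

Solution: C(12,5) = 792.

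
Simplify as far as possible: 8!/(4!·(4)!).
70

Explanation: This is C(8,4) = 70.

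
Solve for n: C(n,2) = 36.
9

Working:
C(n,2) = n(n−1)/2! is increasing in n, and n(n−1) = 2!·36 = 72 ≈ (n−0.5)^2 gives n ≈ 9.0. Check: C(7,2) = 21, C(8,2) = 28, C(9,2) = 36 ✓. So n = 9.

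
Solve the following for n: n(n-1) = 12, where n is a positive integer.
4

Explanation: n² − n − 12 = 0, so n = (1 ± √(1 + 4·12))/2 = (1 ± √49)/2 = (1 ± 7)/2, i.e. n = 4 or n = -3. Taking the positive root, n = 4 (check: 4×3 = 12).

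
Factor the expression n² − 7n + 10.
(n − 2)(n − 5)

Working:
Seek roots whose sum is 7 and product is 10: (2, 5). So n² − 7n + 10 = (n − 2)(n − 5).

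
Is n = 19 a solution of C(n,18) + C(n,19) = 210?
No

C(19,18) + C(19,19) = 19 + 1 = 20, which does not equal 210.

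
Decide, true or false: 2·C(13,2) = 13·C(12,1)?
True

Reasoning: Absorption identity k·C(n,k) = n·C(n-1,k-1). LHS = 2·78 = 156; RHS = 13·12 = 156.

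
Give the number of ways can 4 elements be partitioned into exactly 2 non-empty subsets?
This equals S(4,2), the Stirling number of the 2nd kind.
Using the Stirling recurrence: S(n,k) = k·S(n-1,k) + S(n-1,k-1)
S(4,2) = 2·S(3,2) + S(3,1)
         = 2·3 + 1
         = 6 + 1
         = 7

Answer: 7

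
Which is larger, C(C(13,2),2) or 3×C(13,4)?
C(C(13,2),2)
C(C(13,2),2)=3,003, 3×C(13,4)=2,145.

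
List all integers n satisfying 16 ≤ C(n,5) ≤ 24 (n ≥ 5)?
C(6,5)=6; C(7,5)=21; C(8,5)=56. So valid n = 7.
Final answer: 7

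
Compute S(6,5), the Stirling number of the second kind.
15

Explanation: Using the Stirling recurrence: S(n,k) = k·S(n-1,k) + S(n-1,k-1)
S(6,5) = 5·S(5,5) + S(5,4)
         = 5·1 + 10
         = 5 + 10
         = 15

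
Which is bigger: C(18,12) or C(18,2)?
C(18,12)=18,564, C(18,2)=153.
Final answer: C(18,12)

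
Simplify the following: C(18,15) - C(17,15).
C(18,15) - C(17,15) = C(17,14) = 680.
Final answer: 680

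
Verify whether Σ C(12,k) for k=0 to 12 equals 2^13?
False

Working:
Binomial theorem: Σ C(12,k) = (1+1)^12 = 2^12 = 4,096; RHS 2^13 = 8,192.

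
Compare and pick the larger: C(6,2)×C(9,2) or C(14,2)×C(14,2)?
C(14,2)×C(14,2)

Explanation: C(6,2)×C(9,2)=540, C(14,2)×C(14,2)=8,281.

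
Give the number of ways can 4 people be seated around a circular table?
6

Reasoning: Circular arrangements: (4-1)! = 6.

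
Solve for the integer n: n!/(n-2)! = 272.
17

Solution: n!/(n-2)! = n×(n-1), a product of 2 consecutive integers ≈ (n−0.5)^2. 272^(1/2) + 0.5 ≈ 17.0; check n = 17: 17×16 = 272 ✓. So n = 17.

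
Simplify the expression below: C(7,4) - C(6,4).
20
C(7,4) - C(6,4) = C(6,3) = 20.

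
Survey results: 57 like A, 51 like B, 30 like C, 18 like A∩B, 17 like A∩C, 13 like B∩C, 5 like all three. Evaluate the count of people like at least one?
95
|A∪B∪C| = 57+51+30-18-17-13+5 = 95.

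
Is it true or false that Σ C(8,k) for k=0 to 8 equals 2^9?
Binomial theorem: Σ C(8,k) = (1+1)^8 = 2^8 = 256; RHS 2^9 = 512.
Final answer: False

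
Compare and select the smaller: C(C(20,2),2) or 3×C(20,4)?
3×C(20,4)

Reasoning: C(C(20,2),2)=17,955, 3×C(20,4)=14,535.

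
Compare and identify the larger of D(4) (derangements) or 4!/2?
D(4) = (4-1)·[D(3) + D(2)] = 3·[2 + 1] = 9; 4!/2 = 24/2 = 12.

Answer: 4!/2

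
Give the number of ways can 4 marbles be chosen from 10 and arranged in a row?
5,040

Solution: P(10,4) = 10!/(10-4)! = 5,040.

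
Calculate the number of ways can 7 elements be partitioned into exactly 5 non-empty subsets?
140

Solution: This equals S(7,5), the Stirling number of the 2nd kind.
Using the Stirling recurrence: S(n,k) = k·S(n-1,k) + S(n-1,k-1)
S(7,5) = 5·S(6,5) + S(6,4)
         = 5·15 + 65
         = 75 + 65
         = 140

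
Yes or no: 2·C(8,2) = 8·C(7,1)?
Absorption identity k·C(n,k) = n·C(n-1,k-1). LHS = 2·28 = 56; RHS = 8·7 = 56.
Final answer: Yes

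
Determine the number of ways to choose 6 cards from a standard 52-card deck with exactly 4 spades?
529,815

Working:
13 spades and 39 non-spades: C(13,4) × C(39,2) = 715 × 741 = 529,815.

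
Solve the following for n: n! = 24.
4
n! is strictly increasing. 2! = 2, 3! = 6, 4! = 24 ✓. So n = 4.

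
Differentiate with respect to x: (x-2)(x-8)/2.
(2x - 10)/2

d/dx[(x-2)(x-8)] = (x-8) + (x-2) = 2x - 10. Dividing by 2 gives (2x - 10)/2.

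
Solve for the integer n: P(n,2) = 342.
19

Reasoning: P(n,2) = n(n−1) is increasing in n; n(n−1) ≈ (n−0.5)^2 = 342 gives n ≈ 19.0. Check: P(17,2) = 272, P(18,2) = 306, P(19,2) = 342 ✓. So n = 19.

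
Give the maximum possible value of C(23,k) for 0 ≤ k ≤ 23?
Maximum at k = 11 or k = 12: C(23,11) = 1,352,078.

Answer: 1,352,078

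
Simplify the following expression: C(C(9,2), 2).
C(9,2) = 36, then C(36, 2) = 630.
Final answer: 630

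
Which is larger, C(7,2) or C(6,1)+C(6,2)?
Equal

Working:
By Pascal's identity: C(7,2) = C(6,1)+C(6,2) = 21. Equal.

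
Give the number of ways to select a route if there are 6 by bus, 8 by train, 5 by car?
By the addition principle: 6 + 8 + 5 = 19.
Final answer: 19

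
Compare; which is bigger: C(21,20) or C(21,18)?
C(21,20)=21, C(21,18)=1,330.
Final answer: C(21,18)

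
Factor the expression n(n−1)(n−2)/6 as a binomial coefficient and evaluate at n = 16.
C(n,3); C(16,3) = 560

Working:
n(n−1)(n−2)/6 = n!/(3!(n−3)!) = C(n,3). At n = 16: C(16,3) = 560.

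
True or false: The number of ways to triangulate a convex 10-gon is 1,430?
Triangulations of a convex 10-gon are counted by the Catalan number C_8: C_8 = C(16,8)/(8+1) = 12,870/9 = 1,430.

Answer: True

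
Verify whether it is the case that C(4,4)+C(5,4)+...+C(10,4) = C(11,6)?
True

Solution: Hockey stick identity gives Σ = C(11,5) = 462; RHS C(11,6) = 462.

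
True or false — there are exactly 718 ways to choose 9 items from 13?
False

Working:
C(13,9) = 715 ≠ 718.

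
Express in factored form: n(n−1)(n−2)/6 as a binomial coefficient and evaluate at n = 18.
C(n,3); C(18,3) = 816
n(n−1)(n−2)/6 = n!/(3!(n−3)!) = C(n,3). At n = 18: C(18,3) = 816.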